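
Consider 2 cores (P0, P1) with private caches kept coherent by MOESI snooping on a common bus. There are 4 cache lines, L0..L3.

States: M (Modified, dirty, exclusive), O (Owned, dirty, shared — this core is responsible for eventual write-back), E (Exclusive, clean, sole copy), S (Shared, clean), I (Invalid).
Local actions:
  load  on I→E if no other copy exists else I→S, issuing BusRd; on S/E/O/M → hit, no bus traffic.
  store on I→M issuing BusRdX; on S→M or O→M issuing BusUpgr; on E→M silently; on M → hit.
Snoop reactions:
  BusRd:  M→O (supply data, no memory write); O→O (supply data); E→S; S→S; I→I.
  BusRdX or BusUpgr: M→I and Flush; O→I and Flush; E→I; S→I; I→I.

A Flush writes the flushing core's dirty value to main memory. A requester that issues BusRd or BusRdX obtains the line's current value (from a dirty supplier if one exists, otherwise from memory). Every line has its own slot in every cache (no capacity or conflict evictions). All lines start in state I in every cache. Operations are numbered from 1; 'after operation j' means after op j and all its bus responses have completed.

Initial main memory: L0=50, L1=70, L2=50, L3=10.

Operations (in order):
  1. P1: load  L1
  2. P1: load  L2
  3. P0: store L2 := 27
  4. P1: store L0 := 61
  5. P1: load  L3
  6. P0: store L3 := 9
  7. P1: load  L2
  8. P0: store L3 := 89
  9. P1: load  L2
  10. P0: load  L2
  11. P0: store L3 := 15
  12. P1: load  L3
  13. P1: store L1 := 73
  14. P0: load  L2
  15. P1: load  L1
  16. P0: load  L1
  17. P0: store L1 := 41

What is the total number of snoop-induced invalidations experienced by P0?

invalidations = 0

step 1: P1: load  L1  ⟶  IE  (L1)  txn=BusRd  M[L1]=70
step 2: P1: load  L2  ⟶  IE  (L2)  txn=BusRd  M[L2]=50
step 3: P0: store L2 := 27  ⟶  MI  (L2)  txn=BusRdX  M[L2]=50
step 4: P1: store L0 := 61  ⟶  IM  (L0)  txn=BusRdX  M[L0]=50
step 5: P1: load  L3  ⟶  IE  (L3)  txn=BusRd  M[L3]=10
step 6: P0: store L3 := 9  ⟶  MI  (L3)  txn=BusRdX  M[L3]=10
step 7: P1: load  L2  ⟶  OS  (L2)  txn=BusRd  M[L2]=50
step 8: P0: store L3 := 89  ⟶  MI  (L3)  txn=∅  M[L3]=10
step 9: P1: load  L2  ⟶  OS  (L2)  txn=∅  M[L2]=50
step 10: P0: load  L2  ⟶  OS  (L2)  txn=∅  M[L2]=50
step 11: P0: store L3 := 15  ⟶  MI  (L3)  txn=∅  M[L3]=10
step 12: P1: load  L3  ⟶  OS  (L3)  txn=BusRd  M[L3]=10
step 13: P1: store L1 := 73  ⟶  IM  (L1)  txn=∅  M[L1]=70
step 14: P0: load  L2  ⟶  OS  (L2)  txn=∅  M[L2]=50
step 15: P1: load  L1  ⟶  IM  (L1)  txn=∅  M[L1]=70
step 16: P0: load  L1  ⟶  SO  (L1)  txn=BusRd  M[L1]=70
step 17: P0: store L1 := 41  ⟶  MI  (L1)  txn=BusUpgr+Flush  M[L1]=73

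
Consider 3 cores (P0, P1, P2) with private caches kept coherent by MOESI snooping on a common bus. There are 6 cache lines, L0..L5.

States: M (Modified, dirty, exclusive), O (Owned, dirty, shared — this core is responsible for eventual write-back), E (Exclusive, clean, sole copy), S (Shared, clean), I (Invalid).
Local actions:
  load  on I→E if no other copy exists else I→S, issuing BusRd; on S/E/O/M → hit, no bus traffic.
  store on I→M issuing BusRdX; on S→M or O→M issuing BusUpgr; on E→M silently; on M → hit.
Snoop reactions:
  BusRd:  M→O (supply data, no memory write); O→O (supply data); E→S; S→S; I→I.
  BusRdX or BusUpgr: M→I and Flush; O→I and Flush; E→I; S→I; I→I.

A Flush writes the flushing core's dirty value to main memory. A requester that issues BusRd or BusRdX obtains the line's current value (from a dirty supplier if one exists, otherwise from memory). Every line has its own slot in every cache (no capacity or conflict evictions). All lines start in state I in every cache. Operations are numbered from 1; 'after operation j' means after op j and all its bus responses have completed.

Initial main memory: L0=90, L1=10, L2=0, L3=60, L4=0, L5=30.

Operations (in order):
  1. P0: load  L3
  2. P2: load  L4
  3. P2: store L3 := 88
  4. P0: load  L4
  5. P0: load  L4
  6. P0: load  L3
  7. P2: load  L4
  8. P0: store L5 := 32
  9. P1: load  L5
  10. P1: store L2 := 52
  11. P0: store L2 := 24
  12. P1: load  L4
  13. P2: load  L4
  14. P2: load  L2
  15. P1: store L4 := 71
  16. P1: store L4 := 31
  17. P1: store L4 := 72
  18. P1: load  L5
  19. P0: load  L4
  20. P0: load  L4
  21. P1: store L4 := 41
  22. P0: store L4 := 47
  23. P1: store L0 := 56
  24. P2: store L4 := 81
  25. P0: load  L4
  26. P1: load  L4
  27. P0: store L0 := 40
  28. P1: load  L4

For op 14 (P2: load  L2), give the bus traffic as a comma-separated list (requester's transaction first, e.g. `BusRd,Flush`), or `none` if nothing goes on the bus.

bus = BusRd

  op1 P0: load  L3 → E/I/I on L3; bus BusRd; mem=60
  op2 P2: load  L4 → I/I/E on L4; bus BusRd; mem=0
  op3 P2: store L3 := 88 → I/I/M on L3; bus BusRdX; mem=60
  op4 P0: load  L4 → S/I/S on L4; bus BusRd; mem=0
  op5 P0: load  L4 → S/I/S on L4; bus (none); mem=0
  op6 P0: load  L3 → S/I/O on L3; bus BusRd; mem=60
  op7 P2: load  L4 → S/I/S on L4; bus (none); mem=0
  op8 P0: store L5 := 32 → M/I/I on L5; bus BusRdX; mem=30
  op9 P1: load  L5 → O/S/I on L5; bus BusRd; mem=30
  op10 P1: store L2 := 52 → I/M/I on L2; bus BusRdX; mem=0
  op11 P0: store L2 := 24 → M/I/I on L2; bus BusRdX Flush; mem=52
  op12 P1: load  L4 → S/S/S on L4; bus BusRd; mem=0
  op13 P2: load  L4 → S/S/S on L4; bus (none); mem=0
  op14 P2: load  L2 → O/I/S on L2; bus BusRd; mem=52
  op15 P1: store L4 := 71 → I/M/I on L4; bus BusUpgr; mem=0
  op16 P1: store L4 := 31 → I/M/I on L4; bus (none); mem=0
  op17 P1: store L4 := 72 → I/M/I on L4; bus (none); mem=0
  op18 P1: load  L5 → O/S/I on L5; bus (none); mem=30
  op19 P0: load  L4 → S/O/I on L4; bus BusRd; mem=0
  op20 P0: load  L4 → S/O/I on L4; bus (none); mem=0
  op21 P1: store L4 := 41 → I/M/I on L4; bus BusUpgr; mem=0
  op22 P0: store L4 := 47 → M/I/I on L4; bus BusRdX Flush; mem=41
  op23 P1: store L0 := 56 → I/M/I on L0; bus BusRdX; mem=90
  op24 P2: store L4 := 81 → I/I/M on L4; bus BusRdX Flush; mem=47
  op25 P0: load  L4 → S/I/O on L4; bus BusRd; mem=47
  op26 P1: load  L4 → S/S/O on L4; bus BusRd; mem=47
  op27 P0: store L0 := 40 → M/I/I on L0; bus BusRdX Flush; mem=56
  op28 P1: load  L4 → S/S/O on L4; bus (none); mem=47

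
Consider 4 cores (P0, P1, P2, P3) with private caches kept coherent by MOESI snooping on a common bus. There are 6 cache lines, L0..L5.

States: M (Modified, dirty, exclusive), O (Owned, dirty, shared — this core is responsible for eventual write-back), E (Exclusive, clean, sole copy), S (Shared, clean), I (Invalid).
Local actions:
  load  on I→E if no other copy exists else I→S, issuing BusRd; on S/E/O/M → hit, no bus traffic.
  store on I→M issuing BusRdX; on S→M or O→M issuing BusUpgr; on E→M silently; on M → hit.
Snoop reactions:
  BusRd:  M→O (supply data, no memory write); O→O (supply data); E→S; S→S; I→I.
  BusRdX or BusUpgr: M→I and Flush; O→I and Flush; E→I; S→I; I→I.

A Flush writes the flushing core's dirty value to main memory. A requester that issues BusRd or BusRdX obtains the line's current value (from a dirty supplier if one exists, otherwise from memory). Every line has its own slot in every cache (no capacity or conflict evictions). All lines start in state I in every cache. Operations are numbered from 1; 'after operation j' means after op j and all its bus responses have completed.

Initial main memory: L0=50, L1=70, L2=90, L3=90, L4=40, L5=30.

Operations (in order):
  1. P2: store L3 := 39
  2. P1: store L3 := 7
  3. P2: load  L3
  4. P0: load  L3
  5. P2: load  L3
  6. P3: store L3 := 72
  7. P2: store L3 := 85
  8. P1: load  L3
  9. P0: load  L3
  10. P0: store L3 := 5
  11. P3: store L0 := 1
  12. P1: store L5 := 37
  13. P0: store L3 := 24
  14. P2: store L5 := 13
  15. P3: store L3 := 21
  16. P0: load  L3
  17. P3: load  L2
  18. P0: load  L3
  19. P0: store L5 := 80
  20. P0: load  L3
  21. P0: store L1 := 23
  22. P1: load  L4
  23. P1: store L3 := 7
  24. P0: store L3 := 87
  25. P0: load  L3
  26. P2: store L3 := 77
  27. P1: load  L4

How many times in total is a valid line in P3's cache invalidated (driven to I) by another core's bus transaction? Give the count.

invalidations = 2

  op1 P2: store L3 := 39 → I/I/M/I on L3; bus BusRdX; mem=90
  op2 P1: store L3 := 7 → I/M/I/I on L3; bus BusRdX Flush; mem=39
  op3 P2: load  L3 → I/O/S/I on L3; bus BusRd; mem=39
  op4 P0: load  L3 → S/O/S/I on L3; bus BusRd; mem=39
  op5 P2: load  L3 → S/O/S/I on L3; bus (none); mem=39
  op6 P3: store L3 := 72 → I/I/I/M on L3; bus BusRdX Flush; mem=7
  op7 P2: store L3 := 85 → I/I/M/I on L3; bus BusRdX Flush; mem=72
  op8 P1: load  L3 → I/S/O/I on L3; bus BusRd; mem=72
  op9 P0: load  L3 → S/S/O/I on L3; bus BusRd; mem=72
  op10 P0: store L3 := 5 → M/I/I/I on L3; bus BusUpgr Flush; mem=85
  op11 P3: store L0 := 1 → I/I/I/M on L0; bus BusRdX; mem=50
  op12 P1: store L5 := 37 → I/M/I/I on L5; bus BusRdX; mem=30
  op13 P0: store L3 := 24 → M/I/I/I on L3; bus (none); mem=85
  op14 P2: store L5 := 13 → I/I/M/I on L5; bus BusRdX Flush; mem=37
  op15 P3: store L3 := 21 → I/I/I/M on L3; bus BusRdX Flush; mem=24
  op16 P0: load  L3 → S/I/I/O on L3; bus BusRd; mem=24
  op17 P3: load  L2 → I/I/I/E on L2; bus BusRd; mem=90
  op18 P0: load  L3 → S/I/I/O on L3; bus (none); mem=24
  op19 P0: store L5 := 80 → M/I/I/I on L5; bus BusRdX Flush; mem=13
  op20 P0: load  L3 → S/I/I/O on L3; bus (none); mem=24
  op21 P0: store L1 := 23 → M/I/I/I on L1; bus BusRdX; mem=70
  op22 P1: load  L4 → I/E/I/I on L4; bus BusRd; mem=40
  op23 P1: store L3 := 7 → I/M/I/I on L3; bus BusRdX Flush; mem=21
  op24 P0: store L3 := 87 → M/I/I/I on L3; bus BusRdX Flush; mem=7
  op25 P0: load  L3 → M/I/I/I on L3; bus (none); mem=7
  op26 P2: store L3 := 77 → I/I/M/I on L3; bus BusRdX Flush; mem=87
  op27 P1: load  L4 → I/E/I/I on L4; bus (none); mem=40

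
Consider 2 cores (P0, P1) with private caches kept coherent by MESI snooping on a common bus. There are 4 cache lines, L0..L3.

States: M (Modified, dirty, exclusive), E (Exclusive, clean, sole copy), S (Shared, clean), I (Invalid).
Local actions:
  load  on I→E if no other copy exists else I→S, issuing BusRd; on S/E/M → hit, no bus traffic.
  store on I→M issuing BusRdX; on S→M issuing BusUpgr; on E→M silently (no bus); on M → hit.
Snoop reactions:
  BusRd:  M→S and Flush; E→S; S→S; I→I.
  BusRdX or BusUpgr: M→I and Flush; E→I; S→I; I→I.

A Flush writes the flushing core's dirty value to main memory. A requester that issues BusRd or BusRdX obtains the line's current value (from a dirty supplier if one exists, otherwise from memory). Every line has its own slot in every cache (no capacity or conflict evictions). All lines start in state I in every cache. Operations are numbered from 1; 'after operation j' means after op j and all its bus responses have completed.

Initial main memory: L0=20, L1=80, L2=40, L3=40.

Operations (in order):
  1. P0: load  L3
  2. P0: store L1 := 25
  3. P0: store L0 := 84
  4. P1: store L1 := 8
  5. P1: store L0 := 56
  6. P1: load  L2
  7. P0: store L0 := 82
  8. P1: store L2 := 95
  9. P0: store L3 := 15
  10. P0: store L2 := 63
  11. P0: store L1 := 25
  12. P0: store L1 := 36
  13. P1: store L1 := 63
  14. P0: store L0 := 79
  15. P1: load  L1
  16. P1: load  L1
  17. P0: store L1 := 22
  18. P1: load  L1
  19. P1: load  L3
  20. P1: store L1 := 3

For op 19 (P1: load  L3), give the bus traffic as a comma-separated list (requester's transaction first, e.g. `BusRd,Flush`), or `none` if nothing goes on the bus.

bus = BusRd,Flush

  op1 P0: load  L3 → E/I on L3; bus BusRd; mem=40
  op2 P0: store L1 := 25 → M/I on L1; bus BusRdX; mem=80
  op3 P0: store L0 := 84 → M/I on L0; bus BusRdX; mem=20
  op4 P1: store L1 := 8 → I/M on L1; bus BusRdX Flush; mem=25
  op5 P1: store L0 := 56 → I/M on L0; bus BusRdX Flush; mem=84
  op6 P1: load  L2 → I/E on L2; bus BusRd; mem=40
  op7 P0: store L0 := 82 → M/I on L0; bus BusRdX Flush; mem=56
  op8 P1: store L2 := 95 → I/M on L2; bus (none); mem=40
  op9 P0: store L3 := 15 → M/I on L3; bus (none); mem=40
  op10 P0: store L2 := 63 → M/I on L2; bus BusRdX Flush; mem=95
  op11 P0: store L1 := 25 → M/I on L1; bus BusRdX Flush; mem=8
  op12 P0: store L1 := 36 → M/I on L1; bus (none); mem=8
  op13 P1: store L1 := 63 → I/M on L1; bus BusRdX Flush; mem=36
  op14 P0: store L0 := 79 → M/I on L0; bus (none); mem=56
  op15 P1: load  L1 → I/M on L1; bus (none); mem=36
  op16 P1: load  L1 → I/M on L1; bus (none); mem=36
  op17 P0: store L1 := 22 → M/I on L1; bus BusRdX Flush; mem=63
  op18 P1: load  L1 → S/S on L1; bus BusRd Flush; mem=22
  op19 P1: load  L3 → S/S on L3; bus BusRd Flush; mem=15
  op20 P1: store L1 := 3 → I/M on L1; bus BusUpgr; mem=22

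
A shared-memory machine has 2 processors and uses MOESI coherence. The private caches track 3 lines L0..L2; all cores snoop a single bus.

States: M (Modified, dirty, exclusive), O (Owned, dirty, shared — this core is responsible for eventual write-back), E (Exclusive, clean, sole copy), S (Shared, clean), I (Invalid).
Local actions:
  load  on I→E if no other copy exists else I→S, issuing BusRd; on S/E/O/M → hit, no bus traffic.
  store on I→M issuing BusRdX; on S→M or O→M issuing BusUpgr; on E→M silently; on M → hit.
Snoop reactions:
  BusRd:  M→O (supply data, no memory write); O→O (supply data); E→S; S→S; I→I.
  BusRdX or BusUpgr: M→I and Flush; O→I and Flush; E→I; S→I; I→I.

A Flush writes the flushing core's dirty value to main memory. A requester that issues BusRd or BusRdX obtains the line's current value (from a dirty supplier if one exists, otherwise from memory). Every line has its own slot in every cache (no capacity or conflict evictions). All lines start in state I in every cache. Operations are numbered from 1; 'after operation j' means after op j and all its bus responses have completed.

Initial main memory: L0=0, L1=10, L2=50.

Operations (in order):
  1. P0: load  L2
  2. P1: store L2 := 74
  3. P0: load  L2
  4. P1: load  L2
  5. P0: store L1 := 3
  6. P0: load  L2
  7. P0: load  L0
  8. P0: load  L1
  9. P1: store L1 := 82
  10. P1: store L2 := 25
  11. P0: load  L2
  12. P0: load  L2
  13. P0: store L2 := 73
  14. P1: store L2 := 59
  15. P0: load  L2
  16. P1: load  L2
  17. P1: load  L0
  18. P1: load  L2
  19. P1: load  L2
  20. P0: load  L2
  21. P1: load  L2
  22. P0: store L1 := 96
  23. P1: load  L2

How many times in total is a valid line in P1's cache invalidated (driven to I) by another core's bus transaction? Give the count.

invalidations = 2

1. P0: load  L2  bus=[BusRd]  L2: P0=E P1=I  mem[L2]=50
2. P1: store L2 := 74  bus=[BusRdX]  L2: P0=I P1=M  mem[L2]=50
3. P0: load  L2  bus=[BusRd]  L2: P0=S P1=O  mem[L2]=50
4. P1: load  L2  bus=[-]  L2: P0=S P1=O  mem[L2]=50
5. P0: store L1 := 3  bus=[BusRdX]  L1: P0=M P1=I  mem[L1]=10
6. P0: load  L2  bus=[-]  L2: P0=S P1=O  mem[L2]=50
7. P0: load  L0  bus=[BusRd]  L0: P0=E P1=I  mem[L0]=0
8. P0: load  L1  bus=[-]  L1: P0=M P1=I  mem[L1]=10
9. P1: store L1 := 82  bus=[BusRdX,Flush]  L1: P0=I P1=M  mem[L1]=3
10. P1: store L2 := 25  bus=[BusUpgr]  L2: P0=I P1=M  mem[L2]=50
11. P0: load  L2  bus=[BusRd]  L2: P0=S P1=O  mem[L2]=50
12. P0: load  L2  bus=[-]  L2: P0=S P1=O  mem[L2]=50
13. P0: store L2 := 73  bus=[BusUpgr,Flush]  L2: P0=M P1=I  mem[L2]=25
14. P1: store L2 := 59  bus=[BusRdX,Flush]  L2: P0=I P1=M  mem[L2]=73
15. P0: load  L2  bus=[BusRd]  L2: P0=S P1=O  mem[L2]=73
16. P1: load  L2  bus=[-]  L2: P0=S P1=O  mem[L2]=73
17. P1: load  L0  bus=[BusRd]  L0: P0=S P1=S  mem[L0]=0
18. P1: load  L2  bus=[-]  L2: P0=S P1=O  mem[L2]=73
19. P1: load  L2  bus=[-]  L2: P0=S P1=O  mem[L2]=73
20. P0: load  L2  bus=[-]  L2: P0=S P1=O  mem[L2]=73
21. P1: load  L2  bus=[-]  L2: P0=S P1=O  mem[L2]=73
22. P0: store L1 := 96  bus=[BusRdX,Flush]  L1: P0=M P1=I  mem[L1]=82
23. P1: load  L2  bus=[-]  L2: P0=S P1=O  mem[L2]=73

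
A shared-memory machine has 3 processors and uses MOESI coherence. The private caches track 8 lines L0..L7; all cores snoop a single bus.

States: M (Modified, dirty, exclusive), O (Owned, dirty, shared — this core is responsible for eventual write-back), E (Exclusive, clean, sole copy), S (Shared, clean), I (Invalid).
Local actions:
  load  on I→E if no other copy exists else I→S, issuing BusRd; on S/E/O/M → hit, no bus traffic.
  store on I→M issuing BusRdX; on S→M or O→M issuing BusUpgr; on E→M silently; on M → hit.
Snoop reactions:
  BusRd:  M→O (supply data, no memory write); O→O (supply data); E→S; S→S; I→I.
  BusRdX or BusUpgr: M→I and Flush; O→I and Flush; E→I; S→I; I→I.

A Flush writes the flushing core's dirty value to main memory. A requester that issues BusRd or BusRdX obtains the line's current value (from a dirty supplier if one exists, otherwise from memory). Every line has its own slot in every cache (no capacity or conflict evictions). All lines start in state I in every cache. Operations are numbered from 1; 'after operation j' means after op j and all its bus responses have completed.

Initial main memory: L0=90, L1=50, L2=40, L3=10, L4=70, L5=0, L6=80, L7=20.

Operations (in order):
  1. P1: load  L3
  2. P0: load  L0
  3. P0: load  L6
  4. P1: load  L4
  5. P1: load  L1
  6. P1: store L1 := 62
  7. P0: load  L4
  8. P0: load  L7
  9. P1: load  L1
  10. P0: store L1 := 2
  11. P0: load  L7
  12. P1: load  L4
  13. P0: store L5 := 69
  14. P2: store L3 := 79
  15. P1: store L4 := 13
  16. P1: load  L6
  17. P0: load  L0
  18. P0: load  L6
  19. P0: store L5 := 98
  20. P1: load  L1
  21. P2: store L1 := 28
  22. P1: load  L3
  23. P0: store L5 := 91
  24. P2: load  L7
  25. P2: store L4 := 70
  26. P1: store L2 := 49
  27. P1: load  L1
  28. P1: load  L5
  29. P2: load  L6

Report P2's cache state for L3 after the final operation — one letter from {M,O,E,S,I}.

state = O

step 1: P1: load  L3  ⟶  IEI  (L3)  txn=BusRd  M[L3]=10
step 2: P0: load  L0  ⟶  EII  (L0)  txn=BusRd  M[L0]=90
step 3: P0: load  L6  ⟶  EII  (L6)  txn=BusRd  M[L6]=80
step 4: P1: load  L4  ⟶  IEI  (L4)  txn=BusRd  M[L4]=70
step 5: P1: load  L1  ⟶  IEI  (L1)  txn=BusRd  M[L1]=50
step 6: P1: store L1 := 62  ⟶  IMI  (L1)  txn=∅  M[L1]=50
step 7: P0: load  L4  ⟶  SSI  (L4)  txn=BusRd  M[L4]=70
step 8: P0: load  L7  ⟶  EII  (L7)  txn=BusRd  M[L7]=20
step 9: P1: load  L1  ⟶  IMI  (L1)  txn=∅  M[L1]=50
step 10: P0: store L1 := 2  ⟶  MII  (L1)  txn=BusRdX+Flush  M[L1]=62
step 11: P0: load  L7  ⟶  EII  (L7)  txn=∅  M[L7]=20
step 12: P1: load  L4  ⟶  SSI  (L4)  txn=∅  M[L4]=70
step 13: P0: store L5 := 69  ⟶  MII  (L5)  txn=BusRdX  M[L5]=0
step 14: P2: store L3 := 79  ⟶  IIM  (L3)  txn=BusRdX  M[L3]=10
step 15: P1: store L4 := 13  ⟶  IMI  (L4)  txn=BusUpgr  M[L4]=70
step 16: P1: load  L6  ⟶  SSI  (L6)  txn=BusRd  M[L6]=80
step 17: P0: load  L0  ⟶  EII  (L0)  txn=∅  M[L0]=90
step 18: P0: load  L6  ⟶  SSI  (L6)  txn=∅  M[L6]=80
step 19: P0: store L5 := 98  ⟶  MII  (L5)  txn=∅  M[L5]=0
step 20: P1: load  L1  ⟶  OSI  (L1)  txn=BusRd  M[L1]=62
step 21: P2: store L1 := 28  ⟶  IIM  (L1)  txn=BusRdX+Flush  M[L1]=2
step 22: P1: load  L3  ⟶  ISO  (L3)  txn=BusRd  M[L3]=10
step 23: P0: store L5 := 91  ⟶  MII  (L5)  txn=∅  M[L5]=0
step 24: P2: load  L7  ⟶  SIS  (L7)  txn=BusRd  M[L7]=20
step 25: P2: store L4 := 70  ⟶  IIM  (L4)  txn=BusRdX+Flush  M[L4]=13
step 26: P1: store L2 := 49  ⟶  IMI  (L2)  txn=BusRdX  M[L2]=40
step 27: P1: load  L1  ⟶  ISO  (L1)  txn=BusRd  M[L1]=2
step 28: P1: load  L5  ⟶  OSI  (L5)  txn=BusRd  M[L5]=0
step 29: P2: load  L6  ⟶  SSS  (L6)  txn=BusRd  M[L6]=80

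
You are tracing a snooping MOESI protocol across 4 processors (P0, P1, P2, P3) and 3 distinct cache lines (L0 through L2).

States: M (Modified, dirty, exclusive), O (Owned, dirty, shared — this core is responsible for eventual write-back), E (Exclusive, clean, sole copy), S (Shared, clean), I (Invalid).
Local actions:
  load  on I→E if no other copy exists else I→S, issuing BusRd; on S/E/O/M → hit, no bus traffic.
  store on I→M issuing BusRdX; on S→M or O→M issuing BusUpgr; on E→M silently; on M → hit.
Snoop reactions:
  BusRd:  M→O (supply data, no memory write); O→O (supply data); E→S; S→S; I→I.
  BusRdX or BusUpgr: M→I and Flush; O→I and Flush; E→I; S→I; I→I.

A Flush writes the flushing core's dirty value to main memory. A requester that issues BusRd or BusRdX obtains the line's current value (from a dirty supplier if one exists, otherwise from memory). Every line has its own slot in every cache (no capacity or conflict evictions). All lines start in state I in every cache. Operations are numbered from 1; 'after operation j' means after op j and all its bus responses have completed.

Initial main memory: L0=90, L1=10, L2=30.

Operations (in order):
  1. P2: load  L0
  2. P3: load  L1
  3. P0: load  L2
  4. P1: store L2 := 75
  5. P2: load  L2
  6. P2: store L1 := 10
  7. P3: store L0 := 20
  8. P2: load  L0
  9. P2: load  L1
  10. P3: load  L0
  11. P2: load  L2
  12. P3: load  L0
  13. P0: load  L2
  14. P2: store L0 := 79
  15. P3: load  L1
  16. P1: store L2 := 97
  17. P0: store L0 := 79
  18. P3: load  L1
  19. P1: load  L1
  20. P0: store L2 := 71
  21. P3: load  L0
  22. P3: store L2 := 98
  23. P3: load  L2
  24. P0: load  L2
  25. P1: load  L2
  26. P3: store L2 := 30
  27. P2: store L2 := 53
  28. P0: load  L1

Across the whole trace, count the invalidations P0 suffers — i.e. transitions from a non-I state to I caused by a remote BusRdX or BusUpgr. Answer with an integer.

invalidations = 4

[1] P2: load  L0 | P0:I, P1:I, P2:E(90), P3:I | bus: BusRd
[2] P3: load  L1 | P0:I, P1:I, P2:I, P3:E(10) | bus: BusRd
[3] P0: load  L2 | P0:E(30), P1:I, P2:I, P3:I | bus: BusRd
[4] P1: store L2 := 75 | P0:I, P1:M(75), P2:I, P3:I | bus: BusRdX
[5] P2: load  L2 | P0:I, P1:O(75), P2:S(75), P3:I | bus: BusRd
[6] P2: store L1 := 10 | P0:I, P1:I, P2:M(10), P3:I | bus: BusRdX
[7] P3: store L0 := 20 | P0:I, P1:I, P2:I, P3:M(20) | bus: BusRdX
[8] P2: load  L0 | P0:I, P1:I, P2:S(20), P3:O(20) | bus: BusRd
[9] P2: load  L1 | P0:I, P1:I, P2:M(10), P3:I | bus: none
[10] P3: load  L0 | P0:I, P1:I, P2:S(20), P3:O(20) | bus: none
[11] P2: load  L2 | P0:I, P1:O(75), P2:S(75), P3:I | bus: none
[12] P3: load  L0 | P0:I, P1:I, P2:S(20), P3:O(20) | bus: none
[13] P0: load  L2 | P0:S(75), P1:O(75), P2:S(75), P3:I | bus: BusRd
[14] P2: store L0 := 79 | P0:I, P1:I, P2:M(79), P3:I | bus: BusUpgr,Flush
[15] P3: load  L1 | P0:I, P1:I, P2:O(10), P3:S(10) | bus: BusRd
[16] P1: store L2 := 97 | P0:I, P1:M(97), P2:I, P3:I | bus: BusUpgr
[17] P0: store L0 := 79 | P0:M(79), P1:I, P2:I, P3:I | bus: BusRdX,Flush
[18] P3: load  L1 | P0:I, P1:I, P2:O(10), P3:S(10) | bus: none
[19] P1: load  L1 | P0:I, P1:S(10), P2:O(10), P3:S(10) | bus: BusRd
[20] P0: store L2 := 71 | P0:M(71), P1:I, P2:I, P3:I | bus: BusRdX,Flush
[21] P3: load  L0 | P0:O(79), P1:I, P2:I, P3:S(79) | bus: BusRd
[22] P3: store L2 := 98 | P0:I, P1:I, P2:I, P3:M(98) | bus: BusRdX,Flush
[23] P3: load  L2 | P0:I, P1:I, P2:I, P3:M(98) | bus: none
[24] P0: load  L2 | P0:S(98), P1:I, P2:I, P3:O(98) | bus: BusRd
[25] P1: load  L2 | P0:S(98), P1:S(98), P2:I, P3:O(98) | bus: BusRd
[26] P3: store L2 := 30 | P0:I, P1:I, P2:I, P3:M(30) | bus: BusUpgr
[27] P2: store L2 := 53 | P0:I, P1:I, P2:M(53), P3:I | bus: BusRdX,Flush
[28] P0: load  L1 | P0:S(10), P1:S(10), P2:O(10), P3:S(10) | bus: BusRd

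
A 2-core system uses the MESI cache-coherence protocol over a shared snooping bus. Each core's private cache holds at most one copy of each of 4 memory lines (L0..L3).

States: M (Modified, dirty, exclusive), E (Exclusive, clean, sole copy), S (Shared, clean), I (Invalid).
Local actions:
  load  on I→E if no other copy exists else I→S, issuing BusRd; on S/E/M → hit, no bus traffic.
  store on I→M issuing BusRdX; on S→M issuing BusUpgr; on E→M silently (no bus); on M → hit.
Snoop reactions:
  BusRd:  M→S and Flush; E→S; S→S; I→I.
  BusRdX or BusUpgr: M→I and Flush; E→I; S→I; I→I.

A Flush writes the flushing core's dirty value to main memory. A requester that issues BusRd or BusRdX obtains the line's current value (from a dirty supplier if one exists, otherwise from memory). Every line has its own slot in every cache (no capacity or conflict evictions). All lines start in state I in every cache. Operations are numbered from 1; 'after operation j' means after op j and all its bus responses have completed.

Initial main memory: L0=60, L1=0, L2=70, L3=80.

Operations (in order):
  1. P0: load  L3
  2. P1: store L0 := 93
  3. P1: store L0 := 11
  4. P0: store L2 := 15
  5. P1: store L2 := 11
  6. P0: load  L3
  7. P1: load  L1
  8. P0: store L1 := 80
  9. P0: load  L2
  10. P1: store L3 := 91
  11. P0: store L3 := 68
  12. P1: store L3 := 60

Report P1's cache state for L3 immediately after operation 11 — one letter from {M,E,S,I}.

state = I

1. P0: load  L3  bus=[BusRd]  L3: P0=E P1=I  mem[L3]=80
2. P1: store L0 := 93  bus=[BusRdX]  L0: P0=I P1=M  mem[L0]=60
3. P1: store L0 := 11  bus=[-]  L0: P0=I P1=M  mem[L0]=60
4. P0: store L2 := 15  bus=[BusRdX]  L2: P0=M P1=I  mem[L2]=70
5. P1: store L2 := 11  bus=[BusRdX,Flush]  L2: P0=I P1=M  mem[L2]=15
6. P0: load  L3  bus=[-]  L3: P0=E P1=I  mem[L3]=80
7. P1: load  L1  bus=[BusRd]  L1: P0=I P1=E  mem[L1]=0
8. P0: store L1 := 80  bus=[BusRdX]  L1: P0=M P1=I  mem[L1]=0
9. P0: load  L2  bus=[BusRd,Flush]  L2: P0=S P1=S  mem[L2]=11
10. P1: store L3 := 91  bus=[BusRdX]  L3: P0=I P1=M  mem[L3]=80
11. P0: store L3 := 68  bus=[BusRdX,Flush]  L3: P0=M P1=I  mem[L3]=91
12. P1: store L3 := 60  bus=[BusRdX,Flush]  L3: P0=I P1=M  mem[L3]=68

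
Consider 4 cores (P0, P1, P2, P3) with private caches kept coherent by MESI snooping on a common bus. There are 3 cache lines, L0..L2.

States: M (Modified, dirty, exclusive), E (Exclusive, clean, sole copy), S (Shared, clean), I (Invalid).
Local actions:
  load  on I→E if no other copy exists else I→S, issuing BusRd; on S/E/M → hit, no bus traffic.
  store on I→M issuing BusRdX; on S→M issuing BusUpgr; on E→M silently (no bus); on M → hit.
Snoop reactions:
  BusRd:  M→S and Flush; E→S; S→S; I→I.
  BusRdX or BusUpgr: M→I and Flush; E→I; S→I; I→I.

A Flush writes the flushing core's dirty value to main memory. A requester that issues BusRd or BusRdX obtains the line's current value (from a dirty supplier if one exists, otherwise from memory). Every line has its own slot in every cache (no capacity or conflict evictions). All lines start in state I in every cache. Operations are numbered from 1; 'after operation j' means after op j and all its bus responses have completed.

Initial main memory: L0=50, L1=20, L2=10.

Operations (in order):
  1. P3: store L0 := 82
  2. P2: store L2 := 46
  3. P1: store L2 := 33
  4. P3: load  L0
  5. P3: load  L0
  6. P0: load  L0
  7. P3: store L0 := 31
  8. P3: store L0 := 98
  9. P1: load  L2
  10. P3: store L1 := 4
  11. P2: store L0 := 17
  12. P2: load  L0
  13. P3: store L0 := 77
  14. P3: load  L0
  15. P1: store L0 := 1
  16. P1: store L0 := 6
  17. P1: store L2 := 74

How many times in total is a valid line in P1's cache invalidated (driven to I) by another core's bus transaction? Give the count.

  op1 P3: store L0 := 82 → I/I/I/M on L0; bus BusRdX; mem=50
  op2 P2: store L2 := 46 → I/I/M/I on L2; bus BusRdX; mem=10
  op3 P1: store L2 := 33 → I/M/I/I on L2; bus BusRdX Flush; mem=46
  op4 P3: load  L0 → I/I/I/M on L0; bus (none); mem=50
  op5 P3: load  L0 → I/I/I/M on L0; bus (none); mem=50
  op6 P0: load  L0 → S/I/I/S on L0; bus BusRd Flush; mem=82
  op7 P3: store L0 := 31 → I/I/I/M on L0; bus BusUpgr; mem=82
  op8 P3: store L0 := 98 → I/I/I/M on L0; bus (none); mem=82
  op9 P1: load  L2 → I/M/I/I on L2; bus (none); mem=46
  op10 P3: store L1 := 4 → I/I/I/M on L1; bus BusRdX; mem=20
  op11 P2: store L0 := 17 → I/I/M/I on L0; bus BusRdX Flush; mem=98
  op12 P2: load  L0 → I/I/M/I on L0; bus (none); mem=98
  op13 P3: store L0 := 77 → I/I/I/M on L0; bus BusRdX Flush; mem=17
  op14 P3: load  L0 → I/I/I/M on L0; bus (none); mem=17
  op15 P1: store L0 := 1 → I/M/I/I on L0; bus BusRdX Flush; mem=77
  op16 P1: store L0 := 6 → I/M/I/I on L0; bus (none); mem=77
  op17 P1: store L2 := 74 → I/M/I/I on L2; bus (none); mem=46

invalidations = 0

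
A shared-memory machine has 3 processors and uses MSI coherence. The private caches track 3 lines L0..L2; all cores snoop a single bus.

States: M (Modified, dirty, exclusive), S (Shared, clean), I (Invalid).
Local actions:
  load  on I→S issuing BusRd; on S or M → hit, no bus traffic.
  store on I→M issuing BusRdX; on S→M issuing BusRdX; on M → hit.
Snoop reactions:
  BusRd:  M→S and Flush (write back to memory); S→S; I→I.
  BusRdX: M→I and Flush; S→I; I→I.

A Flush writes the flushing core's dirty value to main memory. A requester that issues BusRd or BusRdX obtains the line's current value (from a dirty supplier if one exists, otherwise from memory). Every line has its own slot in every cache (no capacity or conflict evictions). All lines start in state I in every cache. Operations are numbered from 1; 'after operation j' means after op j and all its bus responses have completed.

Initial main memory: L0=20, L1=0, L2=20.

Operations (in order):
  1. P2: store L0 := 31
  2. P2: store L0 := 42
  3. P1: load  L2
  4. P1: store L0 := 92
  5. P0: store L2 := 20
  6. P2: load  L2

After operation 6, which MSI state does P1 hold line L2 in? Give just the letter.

state = I

step 1: P2: store L0 := 31  ⟶  IIM  (L0)  txn=BusRdX  M[L0]=20
step 2: P2: store L0 := 42  ⟶  IIM  (L0)  txn=∅  M[L0]=20
step 3: P1: load  L2  ⟶  ISI  (L2)  txn=BusRd  M[L2]=20
step 4: P1: store L0 := 92  ⟶  IMI  (L0)  txn=BusRdX+Flush  M[L0]=42
step 5: P0: store L2 := 20  ⟶  MII  (L2)  txn=BusRdX  M[L2]=20
step 6: P2: load  L2  ⟶  SIS  (L2)  txn=BusRd+Flush  M[L2]=20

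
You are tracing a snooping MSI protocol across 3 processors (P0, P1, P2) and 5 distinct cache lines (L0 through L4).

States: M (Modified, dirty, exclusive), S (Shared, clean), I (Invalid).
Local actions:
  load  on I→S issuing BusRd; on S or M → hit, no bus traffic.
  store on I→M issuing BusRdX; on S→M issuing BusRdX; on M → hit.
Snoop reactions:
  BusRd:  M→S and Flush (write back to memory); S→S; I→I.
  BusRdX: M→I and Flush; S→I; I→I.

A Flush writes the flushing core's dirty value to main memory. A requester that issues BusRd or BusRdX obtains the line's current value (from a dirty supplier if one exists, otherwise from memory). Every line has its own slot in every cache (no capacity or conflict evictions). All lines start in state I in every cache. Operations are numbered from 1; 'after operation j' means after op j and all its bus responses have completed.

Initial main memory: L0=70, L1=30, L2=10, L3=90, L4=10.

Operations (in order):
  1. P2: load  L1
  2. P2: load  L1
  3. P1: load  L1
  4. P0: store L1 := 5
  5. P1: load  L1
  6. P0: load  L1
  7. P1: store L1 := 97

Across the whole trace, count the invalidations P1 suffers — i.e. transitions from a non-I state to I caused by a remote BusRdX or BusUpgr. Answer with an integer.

invalidations = 1

step 1: P2: load  L1  ⟶  IIS  (L1)  txn=BusRd  M[L1]=30
step 2: P2: load  L1  ⟶  IIS  (L1)  txn=∅  M[L1]=30
step 3: P1: load  L1  ⟶  ISS  (L1)  txn=BusRd  M[L1]=30
step 4: P0: store L1 := 5  ⟶  MII  (L1)  txn=BusRdX  M[L1]=30
step 5: P1: load  L1  ⟶  SSI  (L1)  txn=BusRd+Flush  M[L1]=5
step 6: P0: load  L1  ⟶  SSI  (L1)  txn=∅  M[L1]=5
step 7: P1: store L1 := 97  ⟶  IMI  (L1)  txn=BusRdX  M[L1]=5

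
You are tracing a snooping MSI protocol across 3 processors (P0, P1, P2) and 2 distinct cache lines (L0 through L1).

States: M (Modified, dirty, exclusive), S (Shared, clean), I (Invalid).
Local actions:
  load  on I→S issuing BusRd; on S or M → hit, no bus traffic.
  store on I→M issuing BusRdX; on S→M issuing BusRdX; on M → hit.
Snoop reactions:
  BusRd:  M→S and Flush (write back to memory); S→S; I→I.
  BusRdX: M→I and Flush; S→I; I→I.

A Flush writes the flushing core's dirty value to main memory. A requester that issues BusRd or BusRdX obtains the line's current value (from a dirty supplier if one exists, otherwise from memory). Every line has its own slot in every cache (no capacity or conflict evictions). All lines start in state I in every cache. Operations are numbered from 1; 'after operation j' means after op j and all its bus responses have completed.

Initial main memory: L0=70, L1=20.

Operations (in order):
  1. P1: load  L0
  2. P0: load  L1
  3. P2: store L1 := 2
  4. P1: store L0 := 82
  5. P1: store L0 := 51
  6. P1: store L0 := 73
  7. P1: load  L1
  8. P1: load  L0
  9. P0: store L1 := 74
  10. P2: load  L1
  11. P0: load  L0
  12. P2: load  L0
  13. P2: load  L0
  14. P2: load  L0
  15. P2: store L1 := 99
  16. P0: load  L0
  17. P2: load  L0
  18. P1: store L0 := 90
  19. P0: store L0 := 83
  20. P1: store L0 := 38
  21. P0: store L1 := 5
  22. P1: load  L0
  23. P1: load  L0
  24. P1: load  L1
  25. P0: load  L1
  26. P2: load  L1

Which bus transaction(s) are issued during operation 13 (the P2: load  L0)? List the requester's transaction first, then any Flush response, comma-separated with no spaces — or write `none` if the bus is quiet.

[1] P1: load  L0 | P0:I, P1:S(70), P2:I | bus: BusRd
[2] P0: load  L1 | P0:S(20), P1:I, P2:I | bus: BusRd
[3] P2: store L1 := 2 | P0:I, P1:I, P2:M(2) | bus: BusRdX
[4] P1: store L0 := 82 | P0:I, P1:M(82), P2:I | bus: BusRdX
[5] P1: store L0 := 51 | P0:I, P1:M(51), P2:I | bus: none
[6] P1: store L0 := 73 | P0:I, P1:M(73), P2:I | bus: none
[7] P1: load  L1 | P0:I, P1:S(2), P2:S(2) | bus: BusRd,Flush
[8] P1: load  L0 | P0:I, P1:M(73), P2:I | bus: none
[9] P0: store L1 := 74 | P0:M(74), P1:I, P2:I | bus: BusRdX
[10] P2: load  L1 | P0:S(74), P1:I, P2:S(74) | bus: BusRd,Flush
[11] P0: load  L0 | P0:S(73), P1:S(73), P2:I | bus: BusRd,Flush
[12] P2: load  L0 | P0:S(73), P1:S(73), P2:S(73) | bus: BusRd
[13] P2: load  L0 | P0:S(73), P1:S(73), P2:S(73) | bus: none
[14] P2: load  L0 | P0:S(73), P1:S(73), P2:S(73) | bus: none
[15] P2: store L1 := 99 | P0:I, P1:I, P2:M(99) | bus: BusRdX
[16] P0: load  L0 | P0:S(73), P1:S(73), P2:S(73) | bus: none
[17] P2: load  L0 | P0:S(73), P1:S(73), P2:S(73) | bus: none
[18] P1: store L0 := 90 | P0:I, P1:M(90), P2:I | bus: BusRdX
[19] P0: store L0 := 83 | P0:M(83), P1:I, P2:I | bus: BusRdX,Flush
[20] P1: store L0 := 38 | P0:I, P1:M(38), P2:I | bus: BusRdX,Flush
[21] P0: store L1 := 5 | P0:M(5), P1:I, P2:I | bus: BusRdX,Flush
[22] P1: load  L0 | P0:I, P1:M(38), P2:I | bus: none
[23] P1: load  L0 | P0:I, P1:M(38), P2:I | bus: none
[24] P1: load  L1 | P0:S(5), P1:S(5), P2:I | bus: BusRd,Flush
[25] P0: load  L1 | P0:S(5), P1:S(5), P2:I | bus: none
[26] P2: load  L1 | P0:S(5), P1:S(5), P2:S(5) | bus: BusRd

bus = none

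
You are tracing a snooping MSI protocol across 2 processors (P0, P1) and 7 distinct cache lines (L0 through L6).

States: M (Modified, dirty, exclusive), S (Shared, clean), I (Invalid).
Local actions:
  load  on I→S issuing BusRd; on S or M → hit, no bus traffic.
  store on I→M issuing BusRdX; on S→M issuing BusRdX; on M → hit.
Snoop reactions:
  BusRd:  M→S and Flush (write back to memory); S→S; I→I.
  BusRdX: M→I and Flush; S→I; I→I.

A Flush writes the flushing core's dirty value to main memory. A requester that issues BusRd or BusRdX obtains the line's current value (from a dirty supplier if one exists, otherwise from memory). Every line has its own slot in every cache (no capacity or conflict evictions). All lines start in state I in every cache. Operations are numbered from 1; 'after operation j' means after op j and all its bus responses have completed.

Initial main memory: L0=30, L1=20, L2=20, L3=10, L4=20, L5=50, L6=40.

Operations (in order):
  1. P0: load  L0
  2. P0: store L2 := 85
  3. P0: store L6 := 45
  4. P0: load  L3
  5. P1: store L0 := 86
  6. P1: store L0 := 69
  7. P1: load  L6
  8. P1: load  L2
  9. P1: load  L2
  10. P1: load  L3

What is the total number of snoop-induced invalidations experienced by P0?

invalidations = 1

1. P0: load  L0  bus=[BusRd]  L0: P0=S P1=I  mem[L0]=30
2. P0: store L2 := 85  bus=[BusRdX]  L2: P0=M P1=I  mem[L2]=20
3. P0: store L6 := 45  bus=[BusRdX]  L6: P0=M P1=I  mem[L6]=40
4. P0: load  L3  bus=[BusRd]  L3: P0=S P1=I  mem[L3]=10
5. P1: store L0 := 86  bus=[BusRdX]  L0: P0=I P1=M  mem[L0]=30
6. P1: store L0 := 69  bus=[-]  L0: P0=I P1=M  mem[L0]=30
7. P1: load  L6  bus=[BusRd,Flush]  L6: P0=S P1=S  mem[L6]=45
8. P1: load  L2  bus=[BusRd,Flush]  L2: P0=S P1=S  mem[L2]=85
9. P1: load  L2  bus=[-]  L2: P0=S P1=S  mem[L2]=85
10. P1: load  L3  bus=[BusRd]  L3: P0=S P1=S  mem[L3]=10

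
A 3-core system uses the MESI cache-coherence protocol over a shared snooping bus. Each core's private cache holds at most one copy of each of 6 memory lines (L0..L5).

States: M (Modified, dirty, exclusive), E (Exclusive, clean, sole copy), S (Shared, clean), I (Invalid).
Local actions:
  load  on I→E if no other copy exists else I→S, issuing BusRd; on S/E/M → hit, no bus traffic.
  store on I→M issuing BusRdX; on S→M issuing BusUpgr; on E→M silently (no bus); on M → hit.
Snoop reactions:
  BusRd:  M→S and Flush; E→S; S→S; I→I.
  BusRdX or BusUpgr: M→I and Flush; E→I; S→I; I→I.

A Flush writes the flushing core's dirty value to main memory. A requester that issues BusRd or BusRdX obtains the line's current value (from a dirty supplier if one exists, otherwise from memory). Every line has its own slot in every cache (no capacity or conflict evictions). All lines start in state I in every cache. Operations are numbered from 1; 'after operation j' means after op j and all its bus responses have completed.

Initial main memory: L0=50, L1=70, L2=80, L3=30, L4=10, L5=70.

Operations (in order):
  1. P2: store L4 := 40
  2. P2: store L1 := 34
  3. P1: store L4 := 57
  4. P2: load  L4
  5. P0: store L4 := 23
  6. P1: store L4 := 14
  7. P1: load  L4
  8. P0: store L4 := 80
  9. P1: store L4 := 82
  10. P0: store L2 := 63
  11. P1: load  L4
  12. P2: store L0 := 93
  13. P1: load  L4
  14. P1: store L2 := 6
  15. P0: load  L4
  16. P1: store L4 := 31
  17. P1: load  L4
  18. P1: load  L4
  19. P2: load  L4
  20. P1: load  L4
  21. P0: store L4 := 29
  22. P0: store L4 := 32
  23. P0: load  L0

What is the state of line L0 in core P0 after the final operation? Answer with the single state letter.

state = S

step 1: P2: store L4 := 40  ⟶  IIM  (L4)  txn=BusRdX  M[L4]=10
step 2: P2: store L1 := 34  ⟶  IIM  (L1)  txn=BusRdX  M[L1]=70
step 3: P1: store L4 := 57  ⟶  IMI  (L4)  txn=BusRdX+Flush  M[L4]=40
step 4: P2: load  L4  ⟶  ISS  (L4)  txn=BusRd+Flush  M[L4]=57
step 5: P0: store L4 := 23  ⟶  MII  (L4)  txn=BusRdX  M[L4]=57
step 6: P1: store L4 := 14  ⟶  IMI  (L4)  txn=BusRdX+Flush  M[L4]=23
step 7: P1: load  L4  ⟶  IMI  (L4)  txn=∅  M[L4]=23
step 8: P0: store L4 := 80  ⟶  MII  (L4)  txn=BusRdX+Flush  M[L4]=14
step 9: P1: store L4 := 82  ⟶  IMI  (L4)  txn=BusRdX+Flush  M[L4]=80
step 10: P0: store L2 := 63  ⟶  MII  (L2)  txn=BusRdX  M[L2]=80
step 11: P1: load  L4  ⟶  IMI  (L4)  txn=∅  M[L4]=80
step 12: P2: store L0 := 93  ⟶  IIM  (L0)  txn=BusRdX  M[L0]=50
step 13: P1: load  L4  ⟶  IMI  (L4)  txn=∅  M[L4]=80
step 14: P1: store L2 := 6  ⟶  IMI  (L2)  txn=BusRdX+Flush  M[L2]=63
step 15: P0: load  L4  ⟶  SSI  (L4)  txn=BusRd+Flush  M[L4]=82
step 16: P1: store L4 := 31  ⟶  IMI  (L4)  txn=BusUpgr  M[L4]=82
step 17: P1: load  L4  ⟶  IMI  (L4)  txn=∅  M[L4]=82
step 18: P1: load  L4  ⟶  IMI  (L4)  txn=∅  M[L4]=82
step 19: P2: load  L4  ⟶  ISS  (L4)  txn=BusRd+Flush  M[L4]=31
step 20: P1: load  L4  ⟶  ISS  (L4)  txn=∅  M[L4]=31
step 21: P0: store L4 := 29  ⟶  MII  (L4)  txn=BusRdX  M[L4]=31
step 22: P0: store L4 := 32  ⟶  MII  (L4)  txn=∅  M[L4]=31
step 23: P0: load  L0  ⟶  SIS  (L0)  txn=BusRd+Flush  M[L0]=93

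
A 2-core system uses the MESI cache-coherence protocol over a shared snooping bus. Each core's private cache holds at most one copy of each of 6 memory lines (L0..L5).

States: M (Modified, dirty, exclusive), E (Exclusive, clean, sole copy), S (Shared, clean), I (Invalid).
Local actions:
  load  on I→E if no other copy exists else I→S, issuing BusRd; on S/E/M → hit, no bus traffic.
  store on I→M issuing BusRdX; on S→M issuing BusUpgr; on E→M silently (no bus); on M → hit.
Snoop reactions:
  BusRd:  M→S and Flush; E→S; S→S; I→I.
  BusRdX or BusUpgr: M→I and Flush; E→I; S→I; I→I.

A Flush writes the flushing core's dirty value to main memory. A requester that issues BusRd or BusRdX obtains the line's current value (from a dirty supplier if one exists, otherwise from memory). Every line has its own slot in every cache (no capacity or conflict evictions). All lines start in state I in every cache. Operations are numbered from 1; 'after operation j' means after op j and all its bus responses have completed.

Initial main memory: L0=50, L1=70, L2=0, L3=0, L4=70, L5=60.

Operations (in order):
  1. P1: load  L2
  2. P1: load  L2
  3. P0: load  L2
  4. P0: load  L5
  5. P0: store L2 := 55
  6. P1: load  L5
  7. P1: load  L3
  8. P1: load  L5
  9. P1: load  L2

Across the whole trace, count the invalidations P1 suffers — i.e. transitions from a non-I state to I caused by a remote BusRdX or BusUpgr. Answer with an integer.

  op1 P1: load  L2 → I/E on L2; bus BusRd; mem=0
  op2 P1: load  L2 → I/E on L2; bus (none); mem=0
  op3 P0: load  L2 → S/S on L2; bus BusRd; mem=0
  op4 P0: load  L5 → E/I on L5; bus BusRd; mem=60
  op5 P0: store L2 := 55 → M/I on L2; bus BusUpgr; mem=0
  op6 P1: load  L5 → S/S on L5; bus BusRd; mem=60
  op7 P1: load  L3 → I/E on L3; bus BusRd; mem=0
  op8 P1: load  L5 → S/S on L5; bus (none); mem=60
  op9 P1: load  L2 → S/S on L2; bus BusRd Flush; mem=55

invalidations = 1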